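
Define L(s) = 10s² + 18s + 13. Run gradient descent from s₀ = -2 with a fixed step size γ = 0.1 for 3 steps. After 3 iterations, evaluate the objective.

17

L′(s) = 20s + 18
Step 1: L′(-2) = -22; s₁ = -2 − 0.1·(-22) = 0.2
Step 2: L′(0.2) = 22; s₂ = 0.2 − 0.1·22 = -2
Step 3: L′(-2) = -22; s₃ = -2 − 0.1·(-22) = 0.2
L(0.2) = 17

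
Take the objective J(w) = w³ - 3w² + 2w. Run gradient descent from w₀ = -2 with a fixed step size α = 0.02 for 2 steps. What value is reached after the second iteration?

J′(w) = 3w² - 6w + 2
w₁ = -2 − 0.02·26 = -2.52
w₂ = -2.52 − 0.02·36.1712 = -3.243424

-3.243424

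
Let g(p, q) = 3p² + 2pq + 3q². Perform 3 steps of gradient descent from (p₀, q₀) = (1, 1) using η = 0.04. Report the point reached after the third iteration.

(0.314432, 0.314432)

∇g = (6p + 2q, 2p + 6q)
Step 1: at (1, 1), ∇g = (8, 8) → (1, 1) − 0.04·(8, 8) = (0.68, 0.68)
Step 2: at (0.68, 0.68), ∇g = (5.44, 5.44) → (0.68, 0.68) − 0.04·(5.44, 5.44) = (0.4624, 0.4624)
Step 3: at (0.4624, 0.4624), ∇g = (3.6992, 3.6992) → (0.4624, 0.4624) − 0.04·(3.6992, 3.6992) = (0.314432, 0.314432)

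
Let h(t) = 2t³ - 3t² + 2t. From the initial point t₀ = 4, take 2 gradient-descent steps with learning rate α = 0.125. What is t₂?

h′(t) = 6t² - 6t + 2
Step 1: h′(4) = 74; t₁ = 4 − 0.125·74 = -5.25
Step 2: h′(-5.25) = 198.875; t₂ = -5.25 − 0.125·198.875 = -30.109375

-30.109375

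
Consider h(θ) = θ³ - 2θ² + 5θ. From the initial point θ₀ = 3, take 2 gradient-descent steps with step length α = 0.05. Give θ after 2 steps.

h′(θ) = 3θ² - 4θ + 5
Step 1: h′(3) = 20; θ₁ = 3 − 0.05·20 = 2
Step 2: h′(2) = 9; θ₂ = 2 − 0.05·9 = 1.55

1.55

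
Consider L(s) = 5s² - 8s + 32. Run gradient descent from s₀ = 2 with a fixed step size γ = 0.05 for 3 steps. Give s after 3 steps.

0.95

L′(s) = 10s - 8
s₁ = 2 − 0.05·12 = 1.4
s₂ = 1.4 − 0.05·6 = 1.1
s₃ = 1.1 − 0.05·3 = 0.95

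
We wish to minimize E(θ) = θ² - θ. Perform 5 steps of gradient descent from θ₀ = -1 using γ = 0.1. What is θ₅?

0.00848

E′(θ) = 2θ - 1
θ₁ = -1 − 0.1·(-3) = -0.7
θ₂ = -0.7 − 0.1·(-2.4) = -0.46
θ₃ = -0.46 − 0.1·(-1.92) = -0.268
θ₄ = -0.268 − 0.1·(-1.536) = -0.1144
θ₅ = -0.1144 − 0.1·(-1.2288) = 0.00848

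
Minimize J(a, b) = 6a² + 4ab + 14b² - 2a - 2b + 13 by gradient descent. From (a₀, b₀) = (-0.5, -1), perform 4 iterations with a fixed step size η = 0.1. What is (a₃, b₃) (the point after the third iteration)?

(1.98, 7.8)

∇J = (12a + 4b - 2, 4a + 28b - 2)
Step 1: at (-0.5, -1), ∇J = (-12, -32) → (-0.5, -1) − 0.1·(-12, -32) = (0.7, 2.2)
Step 2: at (0.7, 2.2), ∇J = (15.2, 62.4) → (0.7, 2.2) − 0.1·(15.2, 62.4) = (-0.82, -4.04)
Step 3: at (-0.82, -4.04), ∇J = (-28, -118.4) → (-0.82, -4.04) − 0.1·(-28, -118.4) = (1.98, 7.8)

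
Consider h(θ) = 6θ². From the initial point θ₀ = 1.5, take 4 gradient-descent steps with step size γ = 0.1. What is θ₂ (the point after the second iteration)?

0.06

h′(θ) = 12θ
Step 1: h′(1.5) = 18; θ₁ = 1.5 − 0.1·18 = -0.3
Step 2: h′(-0.3) = -3.6; θ₂ = -0.3 − 0.1·(-3.6) = 0.06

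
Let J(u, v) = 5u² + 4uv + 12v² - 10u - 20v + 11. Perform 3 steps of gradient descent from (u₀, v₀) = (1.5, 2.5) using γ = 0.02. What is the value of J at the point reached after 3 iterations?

1.126660194304

∇J = (10u + 4v - 10, 4u + 24v - 20)
(u₁, v₁) = (1.5, 2.5) − 0.02·(15, 46) = (1.2, 1.58)
(u₂, v₂) = (1.2, 1.58) − 0.02·(8.32, 22.72) = (1.0336, 1.1256)
(u₃, v₃) = (1.0336, 1.1256) − 0.02·(4.8384, 11.1488) = (0.936832, 0.902624)
J(0.936832, 0.902624) = 1.126660194304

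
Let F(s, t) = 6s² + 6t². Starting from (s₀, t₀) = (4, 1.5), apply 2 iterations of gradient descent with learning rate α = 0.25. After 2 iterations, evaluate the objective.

1752

∇F = (12s, 12t)
(s₁, t₁) = (4, 1.5) − 0.25·(48, 18) = (-8, -3)
(s₂, t₂) = (-8, -3) − 0.25·(-96, -36) = (16, 6)
F(16, 6) = 1752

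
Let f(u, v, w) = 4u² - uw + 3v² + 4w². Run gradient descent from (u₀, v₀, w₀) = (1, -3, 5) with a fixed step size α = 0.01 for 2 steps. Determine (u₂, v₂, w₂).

(0.9385, -2.6508, 4.2509)

∇f = (8u - w, 6v, -u + 8w)
Step 1: at (1, -3, 5), ∇f = (3, -18, 39) → (1, -3, 5) − 0.01·(3, -18, 39) = (0.97, -2.82, 4.61)
Step 2: at (0.97, -2.82, 4.61), ∇f = (3.15, -16.92, 35.91) → (0.97, -2.82, 4.61) − 0.01·(3.15, -16.92, 35.91) = (0.9385, -2.6508, 4.2509)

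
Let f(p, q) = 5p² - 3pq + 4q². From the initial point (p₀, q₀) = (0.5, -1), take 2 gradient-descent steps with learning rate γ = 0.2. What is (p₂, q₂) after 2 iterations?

∇f = (10p - 3q, -3p + 8q)
Step 1: at (0.5, -1), ∇f = (8, -9.5) → (0.5, -1) − 0.2·(8, -9.5) = (-1.1, 0.9)
Step 2: at (-1.1, 0.9), ∇f = (-13.7, 10.5) → (-1.1, 0.9) − 0.2·(-13.7, 10.5) = (1.64, -1.2)

(1.64, -1.2)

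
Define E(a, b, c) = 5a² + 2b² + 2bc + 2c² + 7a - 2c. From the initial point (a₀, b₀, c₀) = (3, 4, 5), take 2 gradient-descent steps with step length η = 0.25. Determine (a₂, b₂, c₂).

(7.625, 0.75, 1.75)

∇E = (10a + 7, 4b + 2c, 2b + 4c - 2)
(a₁, b₁, c₁) = (3, 4, 5) − 0.25·(37, 26, 26) = (-6.25, -2.5, -1.5)
(a₂, b₂, c₂) = (-6.25, -2.5, -1.5) − 0.25·(-55.5, -13, -13) = (7.625, 0.75, 1.75)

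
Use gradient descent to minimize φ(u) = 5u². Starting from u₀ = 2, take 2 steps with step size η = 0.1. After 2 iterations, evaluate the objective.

φ′(u) = 10u
u₁ = 2 − 0.1·20 = 0
u₂ = 0 − 0.1·0 = 0
φ(0) = 0

0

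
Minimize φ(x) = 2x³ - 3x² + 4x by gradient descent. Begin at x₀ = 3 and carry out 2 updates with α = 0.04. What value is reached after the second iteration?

1.1056

φ′(x) = 6x² - 6x + 4
Step 1: φ′(3) = 40; x₁ = 3 − 0.04·40 = 1.4
Step 2: φ′(1.4) = 7.36; x₂ = 1.4 − 0.04·7.36 = 1.1056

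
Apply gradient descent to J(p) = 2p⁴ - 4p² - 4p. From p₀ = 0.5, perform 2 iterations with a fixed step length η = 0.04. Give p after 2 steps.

J′(p) = 8p³ - 8p - 4
p₁ = 0.5 − 0.04·(-7) = 0.78
p₂ = 0.78 − 0.04·(-6.443584) = 1.03774336

1.03774336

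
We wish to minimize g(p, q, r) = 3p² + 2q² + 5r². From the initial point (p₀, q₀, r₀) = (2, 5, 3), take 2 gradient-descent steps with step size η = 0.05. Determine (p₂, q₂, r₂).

(0.98, 3.2, 0.75)

∇g = (6p, 4q, 10r)
(p₁, q₁, r₁) = (2, 5, 3) − 0.05·(12, 20, 30) = (1.4, 4, 1.5)
(p₂, q₂, r₂) = (1.4, 4, 1.5) − 0.05·(8.4, 16, 15) = (0.98, 3.2, 0.75)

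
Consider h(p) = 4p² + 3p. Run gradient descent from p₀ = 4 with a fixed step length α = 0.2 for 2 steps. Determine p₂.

1.2

h′(p) = 8p + 3
Step 1: h′(4) = 35; p₁ = 4 − 0.2·35 = -3
Step 2: h′(-3) = -21; p₂ = -3 − 0.2·(-21) = 1.2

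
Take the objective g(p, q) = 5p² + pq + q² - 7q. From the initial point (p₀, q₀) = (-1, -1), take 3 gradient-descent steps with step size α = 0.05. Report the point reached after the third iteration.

∇g = (10p + q, p + 2q - 7)
(p₁, q₁) = (-1, -1) − 0.05·(-11, -10) = (-0.45, -0.5)
(p₂, q₂) = (-0.45, -0.5) − 0.05·(-5, -8.45) = (-0.2, -0.0775)
(p₃, q₃) = (-0.2, -0.0775) − 0.05·(-2.0775, -7.355) = (-0.096125, 0.29025)

(-0.096125, 0.29025)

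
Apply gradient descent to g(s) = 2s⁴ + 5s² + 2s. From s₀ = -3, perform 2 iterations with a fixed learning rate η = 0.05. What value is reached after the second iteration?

-306.9752

g′(s) = 8s³ + 10s + 2
Step 1: g′(-3) = -244; s₁ = -3 − 0.05·(-244) = 9.2
Step 2: g′(9.2) = 6323.504; s₂ = 9.2 − 0.05·6323.504 = -306.9752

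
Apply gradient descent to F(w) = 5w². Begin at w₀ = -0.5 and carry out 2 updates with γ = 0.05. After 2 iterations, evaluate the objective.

F′(w) = 10w
Step 1: F′(-0.5) = -5; w₁ = -0.5 − 0.05·(-5) = -0.25
Step 2: F′(-0.25) = -2.5; w₂ = -0.25 − 0.05·(-2.5) = -0.125
F(-0.125) = 0.078125

0.078125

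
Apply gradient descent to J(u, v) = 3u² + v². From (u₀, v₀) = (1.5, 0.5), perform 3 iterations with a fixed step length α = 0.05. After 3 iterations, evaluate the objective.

∇J = (6u, 2v)
Step 1: at (1.5, 0.5), ∇J = (9, 1) → (1.5, 0.5) − 0.05·(9, 1) = (1.05, 0.45)
Step 2: at (1.05, 0.45), ∇J = (6.3, 0.9) → (1.05, 0.45) − 0.05·(6.3, 0.9) = (0.735, 0.405)
Step 3: at (0.735, 0.405), ∇J = (4.41, 0.81) → (0.735, 0.405) − 0.05·(4.41, 0.81) = (0.5145, 0.3645)
J(0.5145, 0.3645) = 0.926991

0.926991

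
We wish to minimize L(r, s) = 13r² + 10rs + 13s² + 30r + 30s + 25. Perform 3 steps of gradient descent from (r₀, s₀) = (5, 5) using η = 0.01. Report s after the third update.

∇L = (26r + 10s + 30, 10r + 26s + 30)
Step 1: at (5, 5), ∇L = (210, 210) → (5, 5) − 0.01·(210, 210) = (2.9, 2.9)
Step 2: at (2.9, 2.9), ∇L = (134.4, 134.4) → (2.9, 2.9) − 0.01·(134.4, 134.4) = (1.556, 1.556)
Step 3: at (1.556, 1.556), ∇L = (86.016, 86.016) → (1.556, 1.556) − 0.01·(86.016, 86.016) = (0.69584, 0.69584)
s = 0.69584

0.69584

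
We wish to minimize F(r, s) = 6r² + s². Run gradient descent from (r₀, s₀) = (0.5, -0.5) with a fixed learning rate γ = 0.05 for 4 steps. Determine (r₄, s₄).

(0.0128, -0.32805)

∇F = (12r, 2s)
(r₁, s₁) = (0.5, -0.5) − 0.05·(6, -1) = (0.2, -0.45)
(r₂, s₂) = (0.2, -0.45) − 0.05·(2.4, -0.9) = (0.08, -0.405)
(r₃, s₃) = (0.08, -0.405) − 0.05·(0.96, -0.81) = (0.032, -0.3645)
(r₄, s₄) = (0.032, -0.3645) − 0.05·(0.384, -0.729) = (0.0128, -0.32805)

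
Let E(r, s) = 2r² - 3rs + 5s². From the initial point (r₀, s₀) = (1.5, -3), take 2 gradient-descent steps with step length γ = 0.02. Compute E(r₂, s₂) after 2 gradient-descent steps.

∇E = (4r - 3s, -3r + 10s)
(r₁, s₁) = (1.5, -3) − 0.02·(15, -34.5) = (1.2, -2.31)
(r₂, s₂) = (1.2, -2.31) − 0.02·(11.73, -26.7) = (0.9654, -1.776)
E(0.9654, -1.776) = 22.77852552

22.77852552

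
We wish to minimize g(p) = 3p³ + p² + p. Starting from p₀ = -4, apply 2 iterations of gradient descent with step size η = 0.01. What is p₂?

-7.867921

g′(p) = 9p² + 2p + 1
Step 1: g′(-4) = 137; p₁ = -4 − 0.01·137 = -5.37
Step 2: g′(-5.37) = 249.7921; p₂ = -5.37 − 0.01·249.7921 = -7.867921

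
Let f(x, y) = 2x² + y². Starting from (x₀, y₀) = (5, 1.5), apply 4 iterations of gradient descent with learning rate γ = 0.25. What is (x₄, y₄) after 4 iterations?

∇f = (4x, 2y)
(x₁, y₁) = (5, 1.5) − 0.25·(20, 3) = (0, 0.75)
(x₂, y₂) = (0, 0.75) − 0.25·(0, 1.5) = (0, 0.375)
(x₃, y₃) = (0, 0.375) − 0.25·(0, 0.75) = (0, 0.1875)
(x₄, y₄) = (0, 0.1875) − 0.25·(0, 0.375) = (0, 0.09375)

(0, 0.09375)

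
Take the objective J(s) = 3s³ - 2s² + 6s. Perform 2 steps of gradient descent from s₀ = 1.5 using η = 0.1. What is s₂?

-1.5830625

J′(s) = 9s² - 4s + 6
s₁ = 1.5 − 0.1·20.25 = -0.525
s₂ = -0.525 − 0.1·10.580625 = -1.5830625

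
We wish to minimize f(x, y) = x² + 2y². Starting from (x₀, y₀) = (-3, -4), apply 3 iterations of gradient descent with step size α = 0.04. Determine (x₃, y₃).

(-2.336064, -2.370816)

∇f = (2x, 4y)
Step 1: at (-3, -4), ∇f = (-6, -16) → (-3, -4) − 0.04·(-6, -16) = (-2.76, -3.36)
Step 2: at (-2.76, -3.36), ∇f = (-5.52, -13.44) → (-2.76, -3.36) − 0.04·(-5.52, -13.44) = (-2.5392, -2.8224)
Step 3: at (-2.5392, -2.8224), ∇f = (-5.0784, -11.2896) → (-2.5392, -2.8224) − 0.04·(-5.0784, -11.2896) = (-2.336064, -2.370816)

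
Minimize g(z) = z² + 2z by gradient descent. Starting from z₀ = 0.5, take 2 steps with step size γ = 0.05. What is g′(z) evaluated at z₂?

g′(z) = 2z + 2
Step 1: g′(0.5) = 3; z₁ = 0.5 − 0.05·3 = 0.35
Step 2: g′(0.35) = 2.7; z₂ = 0.35 − 0.05·2.7 = 0.215
g′(z) at (0.215) = 2.43

2.43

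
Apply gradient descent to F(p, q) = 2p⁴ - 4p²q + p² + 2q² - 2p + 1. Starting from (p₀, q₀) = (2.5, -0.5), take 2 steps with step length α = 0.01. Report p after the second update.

0.98459776

∇F = (8p³ - 8pq + 2p - 2, -4p² + 4q)
(p₁, q₁) = (2.5, -0.5) − 0.01·(138, -27) = (1.12, -0.23)
(p₂, q₂) = (1.12, -0.23) − 0.01·(13.540224, -5.9376) = (0.98459776, -0.170624)
p = 0.98459776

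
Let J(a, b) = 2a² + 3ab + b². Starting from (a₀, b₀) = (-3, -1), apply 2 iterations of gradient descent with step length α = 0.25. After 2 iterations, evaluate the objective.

2.3125

∇J = (4a + 3b, 3a + 2b)
(a₁, b₁) = (-3, -1) − 0.25·(-15, -11) = (0.75, 1.75)
(a₂, b₂) = (0.75, 1.75) − 0.25·(8.25, 5.75) = (-1.3125, 0.3125)
J(-1.3125, 0.3125) = 2.3125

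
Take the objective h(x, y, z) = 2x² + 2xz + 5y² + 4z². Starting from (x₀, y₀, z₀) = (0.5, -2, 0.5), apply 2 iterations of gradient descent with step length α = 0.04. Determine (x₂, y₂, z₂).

(0.2952, -0.72, 0.1736)

∇h = (4x + 2z, 10y, 2x + 8z)
(x₁, y₁, z₁) = (0.5, -2, 0.5) − 0.04·(3, -20, 5) = (0.38, -1.2, 0.3)
(x₂, y₂, z₂) = (0.38, -1.2, 0.3) − 0.04·(2.12, -12, 3.16) = (0.2952, -0.72, 0.1736)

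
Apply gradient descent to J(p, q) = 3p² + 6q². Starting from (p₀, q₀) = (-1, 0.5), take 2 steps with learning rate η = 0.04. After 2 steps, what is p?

-0.5776

∇J = (6p, 12q)
(p₁, q₁) = (-1, 0.5) − 0.04·(-6, 6) = (-0.76, 0.26)
(p₂, q₂) = (-0.76, 0.26) − 0.04·(-4.56, 3.12) = (-0.5776, 0.1352)
p = -0.5776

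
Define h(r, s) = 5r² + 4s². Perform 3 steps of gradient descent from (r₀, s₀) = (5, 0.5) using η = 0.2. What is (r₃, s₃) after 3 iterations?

∇h = (10r, 8s)
Step 1: at (5, 0.5), ∇h = (50, 4) → (5, 0.5) − 0.2·(50, 4) = (-5, -0.3)
Step 2: at (-5, -0.3), ∇h = (-50, -2.4) → (-5, -0.3) − 0.2·(-50, -2.4) = (5, 0.18)
Step 3: at (5, 0.18), ∇h = (50, 1.44) → (5, 0.18) − 0.2·(50, 1.44) = (-5, -0.108)

(-5, -0.108)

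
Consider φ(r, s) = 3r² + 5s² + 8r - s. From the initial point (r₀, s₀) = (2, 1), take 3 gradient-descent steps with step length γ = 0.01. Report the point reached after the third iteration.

∇φ = (6r + 8, 10s - 1)
Step 1: at (2, 1), ∇φ = (20, 9) → (2, 1) − 0.01·(20, 9) = (1.8, 0.91)
Step 2: at (1.8, 0.91), ∇φ = (18.8, 8.1) → (1.8, 0.91) − 0.01·(18.8, 8.1) = (1.612, 0.829)
Step 3: at (1.612, 0.829), ∇φ = (17.672, 7.29) → (1.612, 0.829) − 0.01·(17.672, 7.29) = (1.43528, 0.7561)

(1.43528, 0.7561)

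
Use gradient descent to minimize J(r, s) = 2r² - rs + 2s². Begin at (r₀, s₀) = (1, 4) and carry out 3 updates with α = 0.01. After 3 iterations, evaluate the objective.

∇J = (4r - s, -r + 4s)
Step 1: at (1, 4), ∇J = (0, 15) → (1, 4) − 0.01·(0, 15) = (1, 3.85)
Step 2: at (1, 3.85), ∇J = (0.15, 14.4) → (1, 3.85) − 0.01·(0.15, 14.4) = (0.9985, 3.706)
Step 3: at (0.9985, 3.706), ∇J = (0.288, 13.8255) → (0.9985, 3.706) − 0.01·(0.288, 13.8255) = (0.99562, 3.567745)
J(0.99562, 3.567745) = 23.88800886195

23.88800886195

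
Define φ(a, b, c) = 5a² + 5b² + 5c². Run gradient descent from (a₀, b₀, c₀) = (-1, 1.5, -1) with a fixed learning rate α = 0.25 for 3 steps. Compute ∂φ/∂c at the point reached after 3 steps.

∇φ = (10a, 10b, 10c)
Step 1: at (-1, 1.5, -1), ∇φ = (-10, 15, -10) → (-1, 1.5, -1) − 0.25·(-10, 15, -10) = (1.5, -2.25, 1.5)
Step 2: at (1.5, -2.25, 1.5), ∇φ = (15, -22.5, 15) → (1.5, -2.25, 1.5) − 0.25·(15, -22.5, 15) = (-2.25, 3.375, -2.25)
Step 3: at (-2.25, 3.375, -2.25), ∇φ = (-22.5, 33.75, -22.5) → (-2.25, 3.375, -2.25) − 0.25·(-22.5, 33.75, -22.5) = (3.375, -5.0625, 3.375)
∂φ/∂c at (3.375, -5.0625, 3.375) = 33.75

33.75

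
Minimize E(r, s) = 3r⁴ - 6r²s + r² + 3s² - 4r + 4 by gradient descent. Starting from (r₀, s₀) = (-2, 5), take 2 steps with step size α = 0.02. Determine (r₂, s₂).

(-1.86746368, 4.940288)

∇E = (12r³ - 12rs + 2r - 4, -6r² + 6s)
(r₁, s₁) = (-2, 5) − 0.02·(16, 6) = (-2.32, 4.88)
(r₂, s₂) = (-2.32, 4.88) − 0.02·(-22.626816, -3.0144) = (-1.86746368, 4.940288)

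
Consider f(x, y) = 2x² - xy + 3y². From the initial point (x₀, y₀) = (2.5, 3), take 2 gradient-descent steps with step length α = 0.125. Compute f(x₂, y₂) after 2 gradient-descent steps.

∇f = (4x - y, -x + 6y)
Step 1: at (2.5, 3), ∇f = (7, 15.5) → (2.5, 3) − 0.125·(7, 15.5) = (1.625, 1.0625)
Step 2: at (1.625, 1.0625), ∇f = (5.4375, 4.75) → (1.625, 1.0625) − 0.125·(5.4375, 4.75) = (0.9453125, 0.46875)
f(0.9453125, 0.46875) = 2.0032958984375

2.0032958984375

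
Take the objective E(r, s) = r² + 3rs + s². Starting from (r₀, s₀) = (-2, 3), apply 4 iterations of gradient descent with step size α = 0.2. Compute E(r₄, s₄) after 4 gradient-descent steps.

∇E = (2r + 3s, 3r + 2s)
Step 1: at (-2, 3), ∇E = (5, 0) → (-2, 3) − 0.2·(5, 0) = (-3, 3)
Step 2: at (-3, 3), ∇E = (3, -3) → (-3, 3) − 0.2·(3, -3) = (-3.6, 3.6)
Step 3: at (-3.6, 3.6), ∇E = (3.6, -3.6) → (-3.6, 3.6) − 0.2·(3.6, -3.6) = (-4.32, 4.32)
Step 4: at (-4.32, 4.32), ∇E = (4.32, -4.32) → (-4.32, 4.32) − 0.2·(4.32, -4.32) = (-5.184, 5.184)
E(-5.184, 5.184) = -26.873856

-26.873856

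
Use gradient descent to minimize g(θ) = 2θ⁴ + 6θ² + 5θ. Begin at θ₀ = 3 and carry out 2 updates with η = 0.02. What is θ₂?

g′(θ) = 8θ³ + 12θ + 5
θ₁ = 3 − 0.02·257 = -2.14
θ₂ = -2.14 − 0.02·(-99.082752) = -0.15834496

-0.15834496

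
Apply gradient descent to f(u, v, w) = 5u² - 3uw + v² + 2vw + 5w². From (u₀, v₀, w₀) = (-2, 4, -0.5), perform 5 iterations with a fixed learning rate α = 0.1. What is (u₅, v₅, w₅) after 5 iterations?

∇f = (10u - 3w, 2v + 2w, -3u + 2v + 10w)
(u₁, v₁, w₁) = (-2, 4, -0.5) − 0.1·(-18.5, 7, 9) = (-0.15, 3.3, -1.4)
(u₂, v₂, w₂) = (-0.15, 3.3, -1.4) − 0.1·(2.7, 3.8, -6.95) = (-0.42, 2.92, -0.705)
(u₃, v₃, w₃) = (-0.42, 2.92, -0.705) − 0.1·(-2.085, 4.43, 0.05) = (-0.2115, 2.477, -0.71)
(u₄, v₄, w₄) = (-0.2115, 2.477, -0.71) − 0.1·(0.015, 3.534, -1.5115) = (-0.213, 2.1236, -0.55885)
(u₅, v₅, w₅) = (-0.213, 2.1236, -0.55885) − 0.1·(-0.45345, 3.1295, -0.7023) = (-0.167655, 1.81065, -0.48862)

(-0.167655, 1.81065, -0.48862)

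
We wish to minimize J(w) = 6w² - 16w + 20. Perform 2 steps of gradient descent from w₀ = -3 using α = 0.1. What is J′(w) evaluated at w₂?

-2.08

J′(w) = 12w - 16
Step 1: J′(-3) = -52; w₁ = -3 − 0.1·(-52) = 2.2
Step 2: J′(2.2) = 10.4; w₂ = 2.2 − 0.1·10.4 = 1.16
J′(w) at (1.16) = -2.08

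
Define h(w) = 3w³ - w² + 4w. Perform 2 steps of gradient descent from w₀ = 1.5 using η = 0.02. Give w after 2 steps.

h′(w) = 9w² - 2w + 4
w₁ = 1.5 − 0.02·21.25 = 1.075
w₂ = 1.075 − 0.02·12.250625 = 0.8299875

0.8299875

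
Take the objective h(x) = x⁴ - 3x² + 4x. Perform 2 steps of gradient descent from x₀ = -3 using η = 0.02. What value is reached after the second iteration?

-1.34582784

h′(x) = 4x³ - 6x + 4
Step 1: h′(-3) = -86; x₁ = -3 − 0.02·(-86) = -1.28
Step 2: h′(-1.28) = 3.291392; x₂ = -1.28 − 0.02·3.291392 = -1.34582784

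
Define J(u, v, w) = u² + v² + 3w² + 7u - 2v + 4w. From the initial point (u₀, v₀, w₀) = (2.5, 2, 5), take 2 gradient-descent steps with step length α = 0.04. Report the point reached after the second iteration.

∇J = (2u + 7, 2v - 2, 6w + 4)
Step 1: at (2.5, 2, 5), ∇J = (12, 2, 34) → (2.5, 2, 5) − 0.04·(12, 2, 34) = (2.02, 1.92, 3.64)
Step 2: at (2.02, 1.92, 3.64), ∇J = (11.04, 1.84, 25.84) → (2.02, 1.92, 3.64) − 0.04·(11.04, 1.84, 25.84) = (1.5784, 1.8464, 2.6064)

(1.5784, 1.8464, 2.6064)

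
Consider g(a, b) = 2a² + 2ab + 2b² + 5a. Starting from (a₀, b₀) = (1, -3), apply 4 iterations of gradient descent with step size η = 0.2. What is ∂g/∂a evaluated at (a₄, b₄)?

∇g = (4a + 2b + 5, 2a + 4b)
Step 1: at (1, -3), ∇g = (3, -10) → (1, -3) − 0.2·(3, -10) = (0.4, -1)
Step 2: at (0.4, -1), ∇g = (4.6, -3.2) → (0.4, -1) − 0.2·(4.6, -3.2) = (-0.52, -0.36)
Step 3: at (-0.52, -0.36), ∇g = (2.2, -2.48) → (-0.52, -0.36) − 0.2·(2.2, -2.48) = (-0.96, 0.136)
Step 4: at (-0.96, 0.136), ∇g = (1.432, -1.376) → (-0.96, 0.136) − 0.2·(1.432, -1.376) = (-1.2464, 0.4112)
∂g/∂a at (-1.2464, 0.4112) = 0.8368

0.8368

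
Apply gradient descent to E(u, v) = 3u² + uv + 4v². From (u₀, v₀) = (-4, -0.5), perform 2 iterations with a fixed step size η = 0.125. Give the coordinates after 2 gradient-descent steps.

(-0.296875, 0.1171875)

∇E = (6u + v, u + 8v)
Step 1: at (-4, -0.5), ∇E = (-24.5, -8) → (-4, -0.5) − 0.125·(-24.5, -8) = (-0.9375, 0.5)
Step 2: at (-0.9375, 0.5), ∇E = (-5.125, 3.0625) → (-0.9375, 0.5) − 0.125·(-5.125, 3.0625) = (-0.296875, 0.1171875)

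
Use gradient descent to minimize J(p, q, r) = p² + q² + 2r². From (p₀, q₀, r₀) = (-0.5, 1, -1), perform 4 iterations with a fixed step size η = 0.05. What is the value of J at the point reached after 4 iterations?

∇J = (2p, 2q, 4r)
Step 1: at (-0.5, 1, -1), ∇J = (-1, 2, -4) → (-0.5, 1, -1) − 0.05·(-1, 2, -4) = (-0.45, 0.9, -0.8)
Step 2: at (-0.45, 0.9, -0.8), ∇J = (-0.9, 1.8, -3.2) → (-0.45, 0.9, -0.8) − 0.05·(-0.9, 1.8, -3.2) = (-0.405, 0.81, -0.64)
Step 3: at (-0.405, 0.81, -0.64), ∇J = (-0.81, 1.62, -2.56) → (-0.405, 0.81, -0.64) − 0.05·(-0.81, 1.62, -2.56) = (-0.3645, 0.729, -0.512)
Step 4: at (-0.3645, 0.729, -0.512), ∇J = (-0.729, 1.458, -2.048) → (-0.3645, 0.729, -0.512) − 0.05·(-0.729, 1.458, -2.048) = (-0.32805, 0.6561, -0.4096)
J(-0.32805, 0.6561, -0.4096) = 0.8736283325

0.8736283325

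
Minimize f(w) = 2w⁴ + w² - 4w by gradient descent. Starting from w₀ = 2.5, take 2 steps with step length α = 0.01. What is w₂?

f′(w) = 8w³ + 2w - 4
Step 1: f′(2.5) = 126; w₁ = 2.5 − 0.01·126 = 1.24
Step 2: f′(1.24) = 13.732992; w₂ = 1.24 − 0.01·13.732992 = 1.10267008

1.10267008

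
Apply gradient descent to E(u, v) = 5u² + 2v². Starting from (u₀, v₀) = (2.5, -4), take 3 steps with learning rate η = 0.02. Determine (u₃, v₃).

(1.28, -3.114752)

∇E = (10u, 4v)
Step 1: at (2.5, -4), ∇E = (25, -16) → (2.5, -4) − 0.02·(25, -16) = (2, -3.68)
Step 2: at (2, -3.68), ∇E = (20, -14.72) → (2, -3.68) − 0.02·(20, -14.72) = (1.6, -3.3856)
Step 3: at (1.6, -3.3856), ∇E = (16, -13.5424) → (1.6, -3.3856) − 0.02·(16, -13.5424) = (1.28, -3.114752)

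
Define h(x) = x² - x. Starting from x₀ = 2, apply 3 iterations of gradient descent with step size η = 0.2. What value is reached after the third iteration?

0.824

h′(x) = 2x - 1
Step 1: h′(2) = 3; x₁ = 2 − 0.2·3 = 1.4
Step 2: h′(1.4) = 1.8; x₂ = 1.4 − 0.2·1.8 = 1.04
Step 3: h′(1.04) = 1.08; x₃ = 1.04 − 0.2·1.08 = 0.824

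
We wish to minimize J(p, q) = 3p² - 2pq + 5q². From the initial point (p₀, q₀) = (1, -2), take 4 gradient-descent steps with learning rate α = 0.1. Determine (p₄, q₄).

(0.008, 0.0032)

∇J = (6p - 2q, -2p + 10q)
Step 1: at (1, -2), ∇J = (10, -22) → (1, -2) − 0.1·(10, -22) = (0, 0.2)
Step 2: at (0, 0.2), ∇J = (-0.4, 2) → (0, 0.2) − 0.1·(-0.4, 2) = (0.04, 0)
Step 3: at (0.04, 0), ∇J = (0.24, -0.08) → (0.04, 0) − 0.1·(0.24, -0.08) = (0.016, 0.008)
Step 4: at (0.016, 0.008), ∇J = (0.08, 0.048) → (0.016, 0.008) − 0.1·(0.08, 0.048) = (0.008, 0.0032)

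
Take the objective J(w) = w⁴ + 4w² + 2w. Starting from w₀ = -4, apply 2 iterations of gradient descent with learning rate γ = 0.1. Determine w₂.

J′(w) = 4w³ + 8w + 2
Step 1: J′(-4) = -286; w₁ = -4 − 0.1·(-286) = 24.6
Step 2: J′(24.6) = 59746.544; w₂ = 24.6 − 0.1·59746.544 = -5950.0544

-5950.0544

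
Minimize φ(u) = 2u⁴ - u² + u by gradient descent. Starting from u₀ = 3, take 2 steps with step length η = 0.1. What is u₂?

4721.9728

φ′(u) = 8u³ - 2u + 1
Step 1: φ′(3) = 211; u₁ = 3 − 0.1·211 = -18.1
Step 2: φ′(-18.1) = -47400.728; u₂ = -18.1 − 0.1·(-47400.728) = 4721.9728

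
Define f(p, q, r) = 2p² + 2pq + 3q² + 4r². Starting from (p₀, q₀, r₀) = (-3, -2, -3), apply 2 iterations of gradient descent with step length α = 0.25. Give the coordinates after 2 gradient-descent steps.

(-1.25, -1.75, -3)

∇f = (4p + 2q, 2p + 6q, 8r)
Step 1: at (-3, -2, -3), ∇f = (-16, -18, -24) → (-3, -2, -3) − 0.25·(-16, -18, -24) = (1, 2.5, 3)
Step 2: at (1, 2.5, 3), ∇f = (9, 17, 24) → (1, 2.5, 3) − 0.25·(9, 17, 24) = (-1.25, -1.75, -3)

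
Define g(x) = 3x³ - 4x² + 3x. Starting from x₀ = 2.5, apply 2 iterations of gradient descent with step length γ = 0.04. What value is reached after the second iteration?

0.796236

g′(x) = 9x² - 8x + 3
Step 1: g′(2.5) = 39.25; x₁ = 2.5 − 0.04·39.25 = 0.93
Step 2: g′(0.93) = 3.3441; x₂ = 0.93 − 0.04·3.3441 = 0.796236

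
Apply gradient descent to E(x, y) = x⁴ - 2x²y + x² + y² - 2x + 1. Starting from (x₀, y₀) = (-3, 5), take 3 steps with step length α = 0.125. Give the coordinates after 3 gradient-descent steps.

∇E = (4x³ - 4xy + 2x - 2, -2x² + 2y)
(x₁, y₁) = (-3, 5) − 0.125·(-56, -8) = (4, 6)
(x₂, y₂) = (4, 6) − 0.125·(166, -20) = (-16.75, 8.5)
(x₃, y₃) = (-16.75, 8.5) − 0.125·(-18263.6875, -544.125) = (2266.2109375, 76.515625)

(2266.2109375, 76.515625)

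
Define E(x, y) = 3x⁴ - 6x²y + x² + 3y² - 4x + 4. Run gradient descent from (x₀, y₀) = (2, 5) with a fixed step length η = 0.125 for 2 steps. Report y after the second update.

19.8125

∇E = (12x³ - 12xy + 2x - 4, -6x² + 6y)
Step 1: at (2, 5), ∇E = (-24, 6) → (2, 5) − 0.125·(-24, 6) = (5, 4.25)
Step 2: at (5, 4.25), ∇E = (1251, -124.5) → (5, 4.25) − 0.125·(1251, -124.5) = (-151.375, 19.8125)
y = 19.8125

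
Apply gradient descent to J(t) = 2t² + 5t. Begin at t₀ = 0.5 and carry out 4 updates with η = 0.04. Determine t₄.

J′(t) = 4t + 5
t₁ = 0.5 − 0.04·7 = 0.22
t₂ = 0.22 − 0.04·5.88 = -0.0152
t₃ = -0.0152 − 0.04·4.9392 = -0.212768
t₄ = -0.212768 − 0.04·4.148928 = -0.37872512

-0.37872512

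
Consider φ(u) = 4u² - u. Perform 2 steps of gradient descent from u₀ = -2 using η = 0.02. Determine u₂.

-1.3744

φ′(u) = 8u - 1
u₁ = -2 − 0.02·(-17) = -1.66
u₂ = -1.66 − 0.02·(-14.28) = -1.3744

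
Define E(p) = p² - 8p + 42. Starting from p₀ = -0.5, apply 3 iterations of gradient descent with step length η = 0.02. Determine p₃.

E′(p) = 2p - 8
p₁ = -0.5 − 0.02·(-9) = -0.32
p₂ = -0.32 − 0.02·(-8.64) = -0.1472
p₃ = -0.1472 − 0.02·(-8.2944) = 0.018688

0.018688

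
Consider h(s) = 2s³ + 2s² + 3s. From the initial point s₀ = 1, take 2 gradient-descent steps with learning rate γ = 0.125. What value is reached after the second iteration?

-0.98046875

h′(s) = 6s² + 4s + 3
s₁ = 1 − 0.125·13 = -0.625
s₂ = -0.625 − 0.125·2.84375 = -0.98046875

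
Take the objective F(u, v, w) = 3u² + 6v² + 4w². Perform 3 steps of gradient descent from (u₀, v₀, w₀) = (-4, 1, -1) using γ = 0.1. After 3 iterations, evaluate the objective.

0.197248

∇F = (6u, 12v, 8w)
Step 1: at (-4, 1, -1), ∇F = (-24, 12, -8) → (-4, 1, -1) − 0.1·(-24, 12, -8) = (-1.6, -0.2, -0.2)
Step 2: at (-1.6, -0.2, -0.2), ∇F = (-9.6, -2.4, -1.6) → (-1.6, -0.2, -0.2) − 0.1·(-9.6, -2.4, -1.6) = (-0.64, 0.04, -0.04)
Step 3: at (-0.64, 0.04, -0.04), ∇F = (-3.84, 0.48, -0.32) → (-0.64, 0.04, -0.04) − 0.1·(-3.84, 0.48, -0.32) = (-0.256, -0.008, -0.008)
F(-0.256, -0.008, -0.008) = 0.197248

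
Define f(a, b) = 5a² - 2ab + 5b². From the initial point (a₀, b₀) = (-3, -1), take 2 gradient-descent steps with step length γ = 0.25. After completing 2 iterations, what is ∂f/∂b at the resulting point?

∇f = (10a - 2b, -2a + 10b)
(a₁, b₁) = (-3, -1) − 0.25·(-28, -4) = (4, 0)
(a₂, b₂) = (4, 0) − 0.25·(40, -8) = (-6, 2)
∂f/∂b at (-6, 2) = 32

32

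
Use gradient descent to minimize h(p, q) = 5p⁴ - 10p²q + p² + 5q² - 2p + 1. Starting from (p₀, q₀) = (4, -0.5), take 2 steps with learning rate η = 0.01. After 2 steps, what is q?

9.60976

∇h = (20p³ - 20pq + 2p - 2, -10p² + 10q)
Step 1: at (4, -0.5), ∇h = (1326, -165) → (4, -0.5) − 0.01·(1326, -165) = (-9.26, 1.15)
Step 2: at (-9.26, 1.15), ∇h = (-15687.99552, -845.976) → (-9.26, 1.15) − 0.01·(-15687.99552, -845.976) = (147.6199552, 9.60976)
q = 9.60976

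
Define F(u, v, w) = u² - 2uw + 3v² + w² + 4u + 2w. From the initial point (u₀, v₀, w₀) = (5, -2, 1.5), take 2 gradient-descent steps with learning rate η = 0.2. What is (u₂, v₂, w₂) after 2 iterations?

(1.88, -0.08, 2.22)

∇F = (2u - 2w + 4, 6v, -2u + 2w + 2)
Step 1: at (5, -2, 1.5), ∇F = (11, -12, -5) → (5, -2, 1.5) − 0.2·(11, -12, -5) = (2.8, 0.4, 2.5)
Step 2: at (2.8, 0.4, 2.5), ∇F = (4.6, 2.4, 1.4) → (2.8, 0.4, 2.5) − 0.2·(4.6, 2.4, 1.4) = (1.88, -0.08, 2.22)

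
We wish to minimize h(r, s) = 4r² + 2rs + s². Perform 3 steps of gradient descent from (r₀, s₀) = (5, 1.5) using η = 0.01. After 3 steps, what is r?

3.817816

∇h = (8r + 2s, 2r + 2s)
Step 1: at (5, 1.5), ∇h = (43, 13) → (5, 1.5) − 0.01·(43, 13) = (4.57, 1.37)
Step 2: at (4.57, 1.37), ∇h = (39.3, 11.88) → (4.57, 1.37) − 0.01·(39.3, 11.88) = (4.177, 1.2512)
Step 3: at (4.177, 1.2512), ∇h = (35.9184, 10.8564) → (4.177, 1.2512) − 0.01·(35.9184, 10.8564) = (3.817816, 1.142636)
r = 3.817816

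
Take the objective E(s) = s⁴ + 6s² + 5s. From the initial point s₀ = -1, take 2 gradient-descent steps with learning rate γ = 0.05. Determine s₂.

-0.411775

E′(s) = 4s³ + 12s + 5
Step 1: E′(-1) = -11; s₁ = -1 − 0.05·(-11) = -0.45
Step 2: E′(-0.45) = -0.7645; s₂ = -0.45 − 0.05·(-0.7645) = -0.411775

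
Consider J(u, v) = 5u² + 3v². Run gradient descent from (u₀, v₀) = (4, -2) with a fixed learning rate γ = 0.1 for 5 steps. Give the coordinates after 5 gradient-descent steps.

∇J = (10u, 6v)
Step 1: at (4, -2), ∇J = (40, -12) → (4, -2) − 0.1·(40, -12) = (0, -0.8)
Step 2: at (0, -0.8), ∇J = (0, -4.8) → (0, -0.8) − 0.1·(0, -4.8) = (0, -0.32)
Step 3: at (0, -0.32), ∇J = (0, -1.92) → (0, -0.32) − 0.1·(0, -1.92) = (0, -0.128)
Step 4: at (0, -0.128), ∇J = (0, -0.768) → (0, -0.128) − 0.1·(0, -0.768) = (0, -0.0512)
Step 5: at (0, -0.0512), ∇J = (0, -0.3072) → (0, -0.0512) − 0.1·(0, -0.3072) = (0, -0.02048)

(0, -0.02048)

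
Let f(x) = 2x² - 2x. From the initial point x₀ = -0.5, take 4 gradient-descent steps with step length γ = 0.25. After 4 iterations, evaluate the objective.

f′(x) = 4x - 2
Step 1: f′(-0.5) = -4; x₁ = -0.5 − 0.25·(-4) = 0.5
Step 2: f′(0.5) = 0; x₂ = 0.5 − 0.25·0 = 0.5
Step 3: f′(0.5) = 0; x₃ = 0.5 − 0.25·0 = 0.5
Step 4: f′(0.5) = 0; x₄ = 0.5 − 0.25·0 = 0.5
f(0.5) = -0.5

-0.5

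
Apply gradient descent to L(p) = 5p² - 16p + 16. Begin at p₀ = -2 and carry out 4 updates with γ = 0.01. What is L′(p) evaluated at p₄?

-23.6196

L′(p) = 10p - 16
p₁ = -2 − 0.01·(-36) = -1.64
p₂ = -1.64 − 0.01·(-32.4) = -1.316
p₃ = -1.316 − 0.01·(-29.16) = -1.0244
p₄ = -1.0244 − 0.01·(-26.244) = -0.76196
L′(p) at (-0.76196) = -23.6196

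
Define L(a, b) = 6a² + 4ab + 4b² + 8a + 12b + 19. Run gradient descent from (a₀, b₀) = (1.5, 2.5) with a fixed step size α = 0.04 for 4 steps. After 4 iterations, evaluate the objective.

∇L = (12a + 4b + 8, 4a + 8b + 12)
Step 1: at (1.5, 2.5), ∇L = (36, 38) → (1.5, 2.5) − 0.04·(36, 38) = (0.06, 0.98)
Step 2: at (0.06, 0.98), ∇L = (12.64, 20.08) → (0.06, 0.98) − 0.04·(12.64, 20.08) = (-0.4456, 0.1768)
Step 3: at (-0.4456, 0.1768), ∇L = (3.36, 11.632) → (-0.4456, 0.1768) − 0.04·(3.36, 11.632) = (-0.58, -0.28848)
Step 4: at (-0.58, -0.28848), ∇L = (-0.11392, 7.37216) → (-0.58, -0.28848) − 0.04·(-0.11392, 7.37216) = (-0.5754432, -0.5833664)
L(-0.5754432, -0.5833664) = 12.0869091971072

12.0869091971072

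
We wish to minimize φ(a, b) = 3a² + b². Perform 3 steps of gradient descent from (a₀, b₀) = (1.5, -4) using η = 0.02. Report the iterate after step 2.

(1.1616, -3.6864)

∇φ = (6a, 2b)
(a₁, b₁) = (1.5, -4) − 0.02·(9, -8) = (1.32, -3.84)
(a₂, b₂) = (1.32, -3.84) − 0.02·(7.92, -7.68) = (1.1616, -3.6864)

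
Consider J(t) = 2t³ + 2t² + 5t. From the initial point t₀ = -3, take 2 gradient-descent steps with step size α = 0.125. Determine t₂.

-64.13671875

J′(t) = 6t² + 4t + 5
Step 1: J′(-3) = 47; t₁ = -3 − 0.125·47 = -8.875
Step 2: J′(-8.875) = 442.09375; t₂ = -8.875 − 0.125·442.09375 = -64.13671875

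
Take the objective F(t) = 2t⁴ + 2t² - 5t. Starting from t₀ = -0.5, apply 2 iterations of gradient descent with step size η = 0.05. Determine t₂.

F′(t) = 8t³ + 4t - 5
t₁ = -0.5 − 0.05·(-8) = -0.1
t₂ = -0.1 − 0.05·(-5.408) = 0.1704

0.1704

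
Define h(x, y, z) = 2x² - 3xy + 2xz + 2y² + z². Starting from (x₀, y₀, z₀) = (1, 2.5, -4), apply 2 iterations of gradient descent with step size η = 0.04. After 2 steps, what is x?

1.7936

∇h = (4x - 3y + 2z, -3x + 4y, 2x + 2z)
(x₁, y₁, z₁) = (1, 2.5, -4) − 0.04·(-11.5, 7, -6) = (1.46, 2.22, -3.76)
(x₂, y₂, z₂) = (1.46, 2.22, -3.76) − 0.04·(-8.34, 4.5, -4.6) = (1.7936, 2.04, -3.576)
x = 1.7936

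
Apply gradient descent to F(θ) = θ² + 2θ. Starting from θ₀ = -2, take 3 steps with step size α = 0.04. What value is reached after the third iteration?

F′(θ) = 2θ + 2
θ₁ = -2 − 0.04·(-2) = -1.92
θ₂ = -1.92 − 0.04·(-1.84) = -1.8464
θ₃ = -1.8464 − 0.04·(-1.6928) = -1.778688

-1.778688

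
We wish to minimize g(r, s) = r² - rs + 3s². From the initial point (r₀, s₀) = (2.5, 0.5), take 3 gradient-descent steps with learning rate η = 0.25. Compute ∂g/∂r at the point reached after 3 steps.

0.7421875

∇g = (2r - s, -r + 6s)
(r₁, s₁) = (2.5, 0.5) − 0.25·(4.5, 0.5) = (1.375, 0.375)
(r₂, s₂) = (1.375, 0.375) − 0.25·(2.375, 0.875) = (0.78125, 0.15625)
(r₃, s₃) = (0.78125, 0.15625) − 0.25·(1.40625, 0.15625) = (0.4296875, 0.1171875)
∂g/∂r at (0.4296875, 0.1171875) = 0.7421875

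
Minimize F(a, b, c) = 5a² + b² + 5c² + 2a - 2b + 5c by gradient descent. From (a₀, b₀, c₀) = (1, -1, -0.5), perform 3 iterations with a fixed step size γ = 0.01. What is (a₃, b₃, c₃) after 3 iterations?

(0.6748, -0.882384, -0.5)

∇F = (10a + 2, 2b - 2, 10c + 5)
Step 1: at (1, -1, -0.5), ∇F = (12, -4, 0) → (1, -1, -0.5) − 0.01·(12, -4, 0) = (0.88, -0.96, -0.5)
Step 2: at (0.88, -0.96, -0.5), ∇F = (10.8, -3.92, 0) → (0.88, -0.96, -0.5) − 0.01·(10.8, -3.92, 0) = (0.772, -0.9208, -0.5)
Step 3: at (0.772, -0.9208, -0.5), ∇F = (9.72, -3.8416, 0) → (0.772, -0.9208, -0.5) − 0.01·(9.72, -3.8416, 0) = (0.6748, -0.882384, -0.5)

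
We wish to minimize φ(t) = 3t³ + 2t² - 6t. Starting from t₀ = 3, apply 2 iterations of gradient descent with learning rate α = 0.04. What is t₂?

φ′(t) = 9t² + 4t - 6
t₁ = 3 − 0.04·87 = -0.48
t₂ = -0.48 − 0.04·(-5.8464) = -0.246144

-0.246144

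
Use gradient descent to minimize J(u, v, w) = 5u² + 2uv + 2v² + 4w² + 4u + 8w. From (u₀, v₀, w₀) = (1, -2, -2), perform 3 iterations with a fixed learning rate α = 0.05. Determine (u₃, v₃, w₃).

∇J = (10u + 2v + 4, 2u + 4v, 8w + 8)
Step 1: at (1, -2, -2), ∇J = (10, -6, -8) → (1, -2, -2) − 0.05·(10, -6, -8) = (0.5, -1.7, -1.6)
Step 2: at (0.5, -1.7, -1.6), ∇J = (5.6, -5.8, -4.8) → (0.5, -1.7, -1.6) − 0.05·(5.6, -5.8, -4.8) = (0.22, -1.41, -1.36)
Step 3: at (0.22, -1.41, -1.36), ∇J = (3.38, -5.2, -2.88) → (0.22, -1.41, -1.36) − 0.05·(3.38, -5.2, -2.88) = (0.051, -1.15, -1.216)

(0.051, -1.15, -1.216)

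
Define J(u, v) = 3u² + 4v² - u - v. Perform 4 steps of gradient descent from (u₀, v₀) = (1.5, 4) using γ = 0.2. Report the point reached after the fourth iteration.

(0.1688, 0.6272)

∇J = (6u - 1, 8v - 1)
(u₁, v₁) = (1.5, 4) − 0.2·(8, 31) = (-0.1, -2.2)
(u₂, v₂) = (-0.1, -2.2) − 0.2·(-1.6, -18.6) = (0.22, 1.52)
(u₃, v₃) = (0.22, 1.52) − 0.2·(0.32, 11.16) = (0.156, -0.712)
(u₄, v₄) = (0.156, -0.712) − 0.2·(-0.064, -6.696) = (0.1688, 0.6272)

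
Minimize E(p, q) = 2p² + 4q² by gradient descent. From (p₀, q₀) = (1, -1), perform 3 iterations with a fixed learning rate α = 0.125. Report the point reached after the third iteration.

(0.125, 0)

∇E = (4p, 8q)
Step 1: at (1, -1), ∇E = (4, -8) → (1, -1) − 0.125·(4, -8) = (0.5, 0)
Step 2: at (0.5, 0), ∇E = (2, 0) → (0.5, 0) − 0.125·(2, 0) = (0.25, 0)
Step 3: at (0.25, 0), ∇E = (1, 0) → (0.25, 0) − 0.125·(1, 0) = (0.125, 0)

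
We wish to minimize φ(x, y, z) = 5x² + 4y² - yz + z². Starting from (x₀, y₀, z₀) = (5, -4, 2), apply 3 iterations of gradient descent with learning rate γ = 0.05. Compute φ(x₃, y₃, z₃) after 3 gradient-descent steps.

6.066890625

∇φ = (10x, 8y - z, -y + 2z)
Step 1: at (5, -4, 2), ∇φ = (50, -34, 8) → (5, -4, 2) − 0.05·(50, -34, 8) = (2.5, -2.3, 1.6)
Step 2: at (2.5, -2.3, 1.6), ∇φ = (25, -20, 5.5) → (2.5, -2.3, 1.6) − 0.05·(25, -20, 5.5) = (1.25, -1.3, 1.325)
Step 3: at (1.25, -1.3, 1.325), ∇φ = (12.5, -11.725, 3.95) → (1.25, -1.3, 1.325) − 0.05·(12.5, -11.725, 3.95) = (0.625, -0.71375, 1.1275)
φ(0.625, -0.71375, 1.1275) = 6.066890625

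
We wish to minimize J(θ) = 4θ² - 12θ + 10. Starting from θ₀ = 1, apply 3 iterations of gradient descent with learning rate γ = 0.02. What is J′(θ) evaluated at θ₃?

J′(θ) = 8θ - 12
θ₁ = 1 − 0.02·(-4) = 1.08
θ₂ = 1.08 − 0.02·(-3.36) = 1.1472
θ₃ = 1.1472 − 0.02·(-2.8224) = 1.203648
J′(θ) at (1.203648) = -2.370816

-2.370816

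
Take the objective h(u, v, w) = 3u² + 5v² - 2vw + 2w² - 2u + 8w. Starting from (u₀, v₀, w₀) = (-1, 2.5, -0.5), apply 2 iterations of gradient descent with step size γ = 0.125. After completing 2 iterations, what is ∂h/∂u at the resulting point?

-0.5

∇h = (6u - 2, 10v - 2w, -2v + 4w + 8)
Step 1: at (-1, 2.5, -0.5), ∇h = (-8, 26, 1) → (-1, 2.5, -0.5) − 0.125·(-8, 26, 1) = (0, -0.75, -0.625)
Step 2: at (0, -0.75, -0.625), ∇h = (-2, -6.25, 7) → (0, -0.75, -0.625) − 0.125·(-2, -6.25, 7) = (0.25, 0.03125, -1.5)
∂h/∂u at (0.25, 0.03125, -1.5) = -0.5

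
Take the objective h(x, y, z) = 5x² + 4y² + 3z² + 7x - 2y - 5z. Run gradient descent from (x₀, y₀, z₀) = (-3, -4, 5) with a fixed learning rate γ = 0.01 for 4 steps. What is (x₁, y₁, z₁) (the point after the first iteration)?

∇h = (10x + 7, 8y - 2, 6z - 5)
(x₁, y₁, z₁) = (-3, -4, 5) − 0.01·(-23, -34, 25) = (-2.77, -3.66, 4.75)

(-2.77, -3.66, 4.75)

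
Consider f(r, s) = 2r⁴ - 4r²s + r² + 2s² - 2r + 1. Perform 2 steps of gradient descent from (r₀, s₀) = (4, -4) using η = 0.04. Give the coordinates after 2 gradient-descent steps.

∇f = (8r³ - 8rs + 2r - 2, -4r² + 4s)
(r₁, s₁) = (4, -4) − 0.04·(646, -80) = (-21.84, -0.8)
(r₂, s₂) = (-21.84, -0.8) − 0.04·(-83524.380032, -1911.1424) = (3319.13520128, 75.645696)

(3319.13520128, 75.645696)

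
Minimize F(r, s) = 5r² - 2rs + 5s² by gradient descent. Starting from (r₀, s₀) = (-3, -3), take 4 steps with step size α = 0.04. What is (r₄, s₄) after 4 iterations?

(-0.64144128, -0.64144128)

∇F = (10r - 2s, -2r + 10s)
Step 1: at (-3, -3), ∇F = (-24, -24) → (-3, -3) − 0.04·(-24, -24) = (-2.04, -2.04)
Step 2: at (-2.04, -2.04), ∇F = (-16.32, -16.32) → (-2.04, -2.04) − 0.04·(-16.32, -16.32) = (-1.3872, -1.3872)
Step 3: at (-1.3872, -1.3872), ∇F = (-11.0976, -11.0976) → (-1.3872, -1.3872) − 0.04·(-11.0976, -11.0976) = (-0.943296, -0.943296)
Step 4: at (-0.943296, -0.943296), ∇F = (-7.546368, -7.546368) → (-0.943296, -0.943296) − 0.04·(-7.546368, -7.546368) = (-0.64144128, -0.64144128)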